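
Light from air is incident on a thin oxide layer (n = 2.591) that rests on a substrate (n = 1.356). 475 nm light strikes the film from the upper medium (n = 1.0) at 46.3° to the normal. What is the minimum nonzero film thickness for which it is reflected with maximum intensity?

47.7 nm

Top surface (1.0 → 2.591): reflection off a higher-index medium gives a half-wave phase shift.
Ray reflecting at the bottom interface goes from n = 2.591 toward n = 1.356: no phase shift.
Net: one phase inversion between the two reflected rays.
For bright reflection here: 2 n t cos θ_r = (m + ½) λ.
Snell's law: 1.0 sin 46.3° = 2.591 sin θ_r → sin θ_r = 0.279, cos θ_r = 0.960.
Minimum at m = 0: t = λ / (4 n cos θ_r) = 475 / (4 × 2.591 × 0.960) = 47.7 nm.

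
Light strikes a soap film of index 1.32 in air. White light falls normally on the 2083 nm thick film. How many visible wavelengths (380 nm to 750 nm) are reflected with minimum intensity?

7

Top surface (1.0 → 1.32): reflection off a higher-index medium gives a half-wave phase shift.
At the lower boundary (n = 1.32 to n = 1.0) the reflected ray undergoes no phase shift.
Net: one phase inversion between the two reflected rays.
With one net inversion, destructive interference in reflection requires 2 n t = m λ.
λ = 2 n t / m = 5499 / m nm.
m=7: 786 nm (IR); m=8: 687 nm (visible); m=9: 611 nm (visible); m=10: 550 nm (visible); m=11: 500 nm (visible); m=12: 458 nm (visible); m=13: 423 nm (visible); m=14: 393 nm (visible); m=15: 367 nm (UV).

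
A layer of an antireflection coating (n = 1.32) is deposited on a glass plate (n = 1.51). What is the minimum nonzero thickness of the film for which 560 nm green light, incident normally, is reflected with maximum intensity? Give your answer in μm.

Top surface (1.0 → 1.32): reflection off a higher-index medium gives a half-wave phase shift.
Ray reflecting at the bottom interface goes from n = 1.32 toward n = 1.51: a half-wave phase shift.
Zero or two π shifts → no net half-wave offset.
So the condition for constructive reflection is 2 n t = m λ.
Minimum nonzero at m = 1: t = λ / (2 n) = 560 / (2 × 1.32) = 212 nm.

0.212 μm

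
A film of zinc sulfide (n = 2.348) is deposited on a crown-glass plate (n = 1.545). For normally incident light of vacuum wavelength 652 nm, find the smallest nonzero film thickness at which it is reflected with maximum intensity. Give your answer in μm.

0.0694 μm

At the upper boundary (n = 1.0 to n = 2.348) the reflected ray undergoes a half-wave phase shift.
Bottom surface (2.348 → 1.545): reflection off a lower-index medium gives no phase shift.
Net: one phase inversion between the two reflected rays.
So the condition for constructive reflection is 2 n t = (m + ½) λ.
Minimum at m = 0: t = λ / (4 n) = 652 / (4 × 2.348) = 69.4 nm.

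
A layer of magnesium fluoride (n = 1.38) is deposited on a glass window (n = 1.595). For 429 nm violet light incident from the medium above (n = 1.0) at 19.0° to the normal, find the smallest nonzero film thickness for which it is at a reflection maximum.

At the upper boundary (n = 1.0 to n = 1.38) the reflected ray undergoes a half-wave phase shift.
Ray reflecting at the bottom interface goes from n = 1.38 toward n = 1.595: a half-wave phase shift.
Zero or two π shifts → no net half-wave offset.
So the condition for constructive reflection is 2 n t cos θ_r = m λ.
Snell's law: 1.0 sin 19.0° = 1.38 sin θ_r → sin θ_r = 0.236, cos θ_r = 0.972.
Minimum nonzero at m = 1: t = λ / (2 n cos θ_r) = 429 / (2 × 1.38 × 0.972) = 160 nm.

160 nm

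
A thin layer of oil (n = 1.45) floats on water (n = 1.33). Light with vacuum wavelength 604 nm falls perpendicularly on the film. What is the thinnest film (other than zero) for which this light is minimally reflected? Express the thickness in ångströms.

Top surface (1.0 → 1.45): reflection off a higher-index medium gives a half-wave phase shift.
At the lower boundary (n = 1.45 to n = 1.33) the reflected ray undergoes no phase shift.
Net: one phase inversion between the two reflected rays.
For weak reflection here: 2 n t = m λ.
Minimum nonzero at m = 1: t = λ / (2 n) = 604 / (2 × 1.45) = 208 nm.

2083 Å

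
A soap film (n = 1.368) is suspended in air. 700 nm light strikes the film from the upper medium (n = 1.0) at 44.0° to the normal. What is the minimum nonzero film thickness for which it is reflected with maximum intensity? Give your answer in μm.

At the upper boundary (n = 1.0 to n = 1.368) the reflected ray undergoes a half-wave phase shift.
Ray reflecting at the bottom interface goes from n = 1.368 toward n = 1.0: no phase shift.
Net: one phase inversion between the two reflected rays.
For bright reflection here: 2 n t cos θ_r = (m + ½) λ.
Snell's law: 1.0 sin 44.0° = 1.368 sin θ_r → sin θ_r = 0.508, cos θ_r = 0.861.
Minimum at m = 0: t = λ / (4 n cos θ_r) = 700 / (4 × 1.368 × 0.861) = 148 nm.

0.148 μm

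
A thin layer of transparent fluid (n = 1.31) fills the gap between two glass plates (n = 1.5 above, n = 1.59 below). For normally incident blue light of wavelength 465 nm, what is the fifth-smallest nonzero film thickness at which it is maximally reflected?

799 nm

At the upper boundary (n = 1.5 to n = 1.31) the reflected ray undergoes no phase shift.
Ray reflecting at the bottom interface goes from n = 1.31 toward n = 1.59: a half-wave phase shift.
The two reflections differ by half a wavelength.
So the condition for constructive reflection is 2 n t = (m + ½) λ.
The fifth-smallest nonzero thickness corresponds to m = 4: t = (m + ½) λ / (2 n) = 4.50 × 465 / (2 × 1.31) = 799 nm.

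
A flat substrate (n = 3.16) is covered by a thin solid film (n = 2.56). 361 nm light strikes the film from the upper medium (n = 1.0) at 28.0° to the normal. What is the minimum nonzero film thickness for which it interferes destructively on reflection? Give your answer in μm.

Ray reflecting at the top interface goes from n = 1.0 toward n = 2.56: a half-wave phase shift.
Bottom surface (2.56 → 3.16): reflection off a higher-index medium gives a half-wave phase shift.
Net: no relative phase inversion (both shifts match).
With no net inversion, destructive interference in reflection requires 2 n t cos θ_r = (m + ½) λ.
Snell's law: 1.0 sin 28.0° = 2.56 sin θ_r → sin θ_r = 0.183, cos θ_r = 0.983.
Minimum at m = 0: t = λ / (4 n cos θ_r) = 361 / (4 × 2.56 × 0.983) = 35.9 nm.

0.0359 μm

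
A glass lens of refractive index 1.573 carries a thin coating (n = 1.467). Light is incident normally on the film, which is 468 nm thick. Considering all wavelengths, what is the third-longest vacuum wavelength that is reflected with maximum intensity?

Top surface (1.0 → 1.467): reflection off a higher-index medium gives a half-wave phase shift.
Ray reflecting at the bottom interface goes from n = 1.467 toward n = 1.573: a half-wave phase shift.
Net: no relative phase inversion (both shifts match).
With no net inversion, constructive interference in reflection requires 2 n t = m λ.
λ = 2 n t / m. The third-longest wavelength is m = 3: λ = 2 × 1.467 × 468 / 3.00 = 458 nm.

458 nm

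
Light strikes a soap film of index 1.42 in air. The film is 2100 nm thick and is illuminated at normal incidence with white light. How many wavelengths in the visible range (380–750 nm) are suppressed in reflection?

Top surface (1.0 → 1.42): reflection off a higher-index medium gives a half-wave phase shift.
Ray reflecting at the bottom interface goes from n = 1.42 toward n = 1.0: no phase shift.
Net: one phase inversion between the two reflected rays.
For dark reflection here: 2 n t = m λ.
λ = 2 n t / m = 5964 / m nm.
m=7: 852 nm (IR); m=8: 746 nm (visible); m=9: 663 nm (visible); m=10: 596 nm (visible); m=11: 542 nm (visible); m=12: 497 nm (visible); m=13: 459 nm (visible); m=14: 426 nm (visible); m=15: 398 nm (visible); m=16: 373 nm (UV).

8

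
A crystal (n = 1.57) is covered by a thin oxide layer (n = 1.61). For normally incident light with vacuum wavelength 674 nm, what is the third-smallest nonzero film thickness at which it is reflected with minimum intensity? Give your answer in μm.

Ray reflecting at the top interface goes from n = 1.0 toward n = 1.61: a half-wave phase shift.
Ray reflecting at the bottom interface goes from n = 1.61 toward n = 1.57: no phase shift.
Exactly one π shift → a net half-wave offset.
So the condition for destructive reflection is 2 n t = m λ.
The third-smallest nonzero thickness corresponds to m = 3: t = m λ / (2 n) = 3.00 × 674 / (2 × 1.61) = 628 nm.

0.628 μm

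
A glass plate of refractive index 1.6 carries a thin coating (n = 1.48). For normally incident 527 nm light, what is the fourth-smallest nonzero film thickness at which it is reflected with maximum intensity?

712 nm

Top surface (1.0 → 1.48): reflection off a higher-index medium gives a half-wave phase shift.
At the lower boundary (n = 1.48 to n = 1.6) the reflected ray undergoes a half-wave phase shift.
Net: no relative phase inversion (both shifts match).
With no net inversion, constructive interference in reflection requires 2 n t = m λ.
The fourth-smallest nonzero thickness corresponds to m = 4: t = m λ / (2 n) = 4.00 × 527 / (2 × 1.48) = 712 nm.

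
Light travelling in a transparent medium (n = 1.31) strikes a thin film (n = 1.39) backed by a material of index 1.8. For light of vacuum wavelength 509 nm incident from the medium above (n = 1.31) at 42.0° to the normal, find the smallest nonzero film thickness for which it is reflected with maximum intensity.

Top surface (1.31 → 1.39): reflection off a higher-index medium gives a half-wave phase shift.
At the lower boundary (n = 1.39 to n = 1.8) the reflected ray undergoes a half-wave phase shift.
Net: no relative phase inversion (both shifts match).
So the condition for constructive reflection is 2 n t cos θ_r = m λ.
Snell's law: 1.31 sin 42.0° = 1.39 sin θ_r → sin θ_r = 0.631, cos θ_r = 0.776.
Minimum nonzero at m = 1: t = λ / (2 n cos θ_r) = 509 / (2 × 1.39 × 0.776) = 236 nm.

236 nm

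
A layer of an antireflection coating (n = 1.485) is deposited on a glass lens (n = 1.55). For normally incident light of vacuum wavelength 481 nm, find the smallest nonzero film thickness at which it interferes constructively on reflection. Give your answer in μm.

Ray reflecting at the top interface goes from n = 1.0 toward n = 1.485: a half-wave phase shift.
Bottom surface (1.485 → 1.55): reflection off a higher-index medium gives a half-wave phase shift.
Zero or two π shifts → no net half-wave offset.
So the condition for constructive reflection is 2 n t = m λ.
Minimum nonzero at m = 1: t = λ / (2 n) = 481 / (2 × 1.485) = 162 nm.

0.162 μm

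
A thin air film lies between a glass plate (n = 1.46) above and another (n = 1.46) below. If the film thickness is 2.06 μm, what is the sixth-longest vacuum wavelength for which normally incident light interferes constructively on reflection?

749 nm

At the upper boundary (n = 1.46 to n = 1.0) the reflected ray undergoes no phase shift.
Bottom surface (1.0 → 1.46): reflection off a higher-index medium gives a half-wave phase shift.
Net: one phase inversion between the two reflected rays.
So the condition for constructive reflection is 2 n t = (m + ½) λ.
λ = 2 n t / (m + ½). The sixth-longest wavelength is m = 5: λ = 2 × 1.0 × 2060 / 5.50 = 749 nm.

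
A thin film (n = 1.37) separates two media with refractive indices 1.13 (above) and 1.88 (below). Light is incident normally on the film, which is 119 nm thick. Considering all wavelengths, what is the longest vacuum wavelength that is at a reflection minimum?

At the upper boundary (n = 1.13 to n = 1.37) the reflected ray undergoes a half-wave phase shift.
Ray reflecting at the bottom interface goes from n = 1.37 toward n = 1.88: a half-wave phase shift.
Zero or two π shifts → no net half-wave offset.
So the condition for destructive reflection is 2 n t = (m + ½) λ.
λ = 2 n t / (m + ½). The longest wavelength is m = 0: λ = 2 × 1.37 × 119 / 0.500 = 652 nm.

652 nm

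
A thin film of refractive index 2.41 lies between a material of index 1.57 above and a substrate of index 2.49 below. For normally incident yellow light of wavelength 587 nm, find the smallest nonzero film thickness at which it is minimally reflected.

Top surface (1.57 → 2.41): reflection off a higher-index medium gives a half-wave phase shift.
Bottom surface (2.41 → 2.49): reflection off a higher-index medium gives a half-wave phase shift.
Net: no relative phase inversion (both shifts match).
For weak reflection here: 2 n t = (m + ½) λ.
Minimum at m = 0: t = λ / (4 n) = 587 / (4 × 2.41) = 60.9 nm.

60.9 nm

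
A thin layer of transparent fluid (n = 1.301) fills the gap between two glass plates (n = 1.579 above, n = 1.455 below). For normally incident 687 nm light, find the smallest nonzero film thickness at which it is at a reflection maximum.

At the upper boundary (n = 1.579 to n = 1.301) the reflected ray undergoes no phase shift.
Ray reflecting at the bottom interface goes from n = 1.301 toward n = 1.455: a half-wave phase shift.
The two reflections differ by half a wavelength.
So the condition for constructive reflection is 2 n t = (m + ½) λ.
Minimum at m = 0: t = λ / (4 n) = 687 / (4 × 1.301) = 132 nm.

132 nm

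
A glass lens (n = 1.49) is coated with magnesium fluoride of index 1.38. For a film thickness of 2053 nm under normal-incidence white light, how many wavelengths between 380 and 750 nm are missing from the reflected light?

7

Top surface (1.0 → 1.38): reflection off a higher-index medium gives a half-wave phase shift.
Bottom surface (1.38 → 1.49): reflection off a higher-index medium gives a half-wave phase shift.
Zero or two π shifts → no net half-wave offset.
So the condition for destructive reflection is 2 n t = (m + ½) λ.
λ = 2 n t / (m + ½) = 5666 / (m + ½) nm.
m=7: 756 nm (IR); m=8: 667 nm (visible); m=9: 596 nm (visible); m=10: 540 nm (visible); m=11: 493 nm (visible); m=12: 453 nm (visible); m=13: 420 nm (visible); m=14: 391 nm (visible); m=15: 366 nm (UV).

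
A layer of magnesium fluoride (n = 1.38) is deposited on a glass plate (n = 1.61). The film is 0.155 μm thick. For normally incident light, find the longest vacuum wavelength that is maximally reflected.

428 nm

At the upper boundary (n = 1.0 to n = 1.38) the reflected ray undergoes a half-wave phase shift.
At the lower boundary (n = 1.38 to n = 1.61) the reflected ray undergoes a half-wave phase shift.
Net: no relative phase inversion (both shifts match).
So the condition for constructive reflection is 2 n t = m λ.
λ = 2 n t / m. The longest wavelength is m = 1: λ = 2 × 1.38 × 155 / 1.00 = 428 nm.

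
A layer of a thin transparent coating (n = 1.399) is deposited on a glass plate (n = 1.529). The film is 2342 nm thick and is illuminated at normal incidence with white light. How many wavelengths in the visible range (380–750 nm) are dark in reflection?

8

Ray reflecting at the top interface goes from n = 1.0 toward n = 1.399: a half-wave phase shift.
At the lower boundary (n = 1.399 to n = 1.529) the reflected ray undergoes a half-wave phase shift.
Net: no relative phase inversion (both shifts match).
So the condition for destructive reflection is 2 n t = (m + ½) λ.
λ = 2 n t / (m + ½) = 6553 / (m + ½) nm.
m=8: 771 nm (IR); m=9: 690 nm (visible); m=10: 624 nm (visible); m=11: 570 nm (visible); m=12: 524 nm (visible); m=13: 485 nm (visible); m=14: 452 nm (visible); m=15: 423 nm (visible); m=16: 397 nm (visible); m=17: 374 nm (UV).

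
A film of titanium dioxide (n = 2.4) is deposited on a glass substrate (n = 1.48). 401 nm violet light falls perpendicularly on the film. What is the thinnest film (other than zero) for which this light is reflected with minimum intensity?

Ray reflecting at the top interface goes from n = 1.0 toward n = 2.4: a half-wave phase shift.
Ray reflecting at the bottom interface goes from n = 2.4 toward n = 1.48: no phase shift.
Net: one phase inversion between the two reflected rays.
So the condition for destructive reflection is 2 n t = m λ.
Minimum nonzero at m = 1: t = λ / (2 n) = 401 / (2 × 2.4) = 83.5 nm.

83.5 nm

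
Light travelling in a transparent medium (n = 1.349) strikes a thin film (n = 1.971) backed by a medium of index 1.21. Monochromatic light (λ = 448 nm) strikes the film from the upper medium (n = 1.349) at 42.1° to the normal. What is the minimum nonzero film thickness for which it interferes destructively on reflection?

128 nm

Top surface (1.349 → 1.971): reflection off a higher-index medium gives a half-wave phase shift.
Ray reflecting at the bottom interface goes from n = 1.971 toward n = 1.21: no phase shift.
Net: one phase inversion between the two reflected rays.
So the condition for destructive reflection is 2 n t cos θ_r = m λ.
Snell's law: 1.349 sin 42.1° = 1.971 sin θ_r → sin θ_r = 0.459, cos θ_r = 0.889.
Minimum nonzero at m = 1: t = λ / (2 n cos θ_r) = 448 / (2 × 1.971 × 0.889) = 128 nm.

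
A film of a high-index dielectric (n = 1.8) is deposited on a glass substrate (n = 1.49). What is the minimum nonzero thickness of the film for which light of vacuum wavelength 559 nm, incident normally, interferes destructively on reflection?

At the upper boundary (n = 1.0 to n = 1.8) the reflected ray undergoes a half-wave phase shift.
At the lower boundary (n = 1.8 to n = 1.49) the reflected ray undergoes no phase shift.
Exactly one π shift → a net half-wave offset.
For weak reflection here: 2 n t = m λ.
Minimum nonzero at m = 1: t = λ / (2 n) = 559 / (2 × 1.8) = 155 nm.

155 nm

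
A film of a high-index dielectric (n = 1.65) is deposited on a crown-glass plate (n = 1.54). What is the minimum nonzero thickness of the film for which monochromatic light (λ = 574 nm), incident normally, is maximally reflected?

Top surface (1.0 → 1.65): reflection off a higher-index medium gives a half-wave phase shift.
At the lower boundary (n = 1.65 to n = 1.54) the reflected ray undergoes no phase shift.
Net: one phase inversion between the two reflected rays.
So the condition for constructive reflection is 2 n t = (m + ½) λ.
Minimum at m = 0: t = λ / (4 n) = 574 / (4 × 1.65) = 87.0 nm.

87.0 nm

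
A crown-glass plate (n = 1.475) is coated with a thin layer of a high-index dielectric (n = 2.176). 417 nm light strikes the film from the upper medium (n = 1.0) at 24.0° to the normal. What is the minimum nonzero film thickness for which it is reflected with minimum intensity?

At the upper boundary (n = 1.0 to n = 2.176) the reflected ray undergoes a half-wave phase shift.
Bottom surface (2.176 → 1.475): reflection off a lower-index medium gives no phase shift.
The two reflections differ by half a wavelength.
With one net inversion, destructive interference in reflection requires 2 n t cos θ_r = m λ.
Snell's law: 1.0 sin 24.0° = 2.176 sin θ_r → sin θ_r = 0.187, cos θ_r = 0.982.
Minimum nonzero at m = 1: t = λ / (2 n cos θ_r) = 417 / (2 × 2.176 × 0.982) = 97.5 nm.

97.5 nm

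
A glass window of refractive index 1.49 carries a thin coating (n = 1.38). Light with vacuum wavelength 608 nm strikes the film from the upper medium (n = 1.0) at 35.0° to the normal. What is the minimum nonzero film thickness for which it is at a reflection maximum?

At the upper boundary (n = 1.0 to n = 1.38) the reflected ray undergoes a half-wave phase shift.
Ray reflecting at the bottom interface goes from n = 1.38 toward n = 1.49: a half-wave phase shift.
Net: no relative phase inversion (both shifts match).
So the condition for constructive reflection is 2 n t cos θ_r = m λ.
Snell's law: 1.0 sin 35.0° = 1.38 sin θ_r → sin θ_r = 0.416, cos θ_r = 0.910.
Minimum nonzero at m = 1: t = λ / (2 n cos θ_r) = 608 / (2 × 1.38 × 0.910) = 242 nm.

242 nm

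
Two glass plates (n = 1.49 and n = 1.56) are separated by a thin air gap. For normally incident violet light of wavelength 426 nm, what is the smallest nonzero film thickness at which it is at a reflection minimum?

213 nm

Ray reflecting at the top interface goes from n = 1.49 toward n = 1.0: no phase shift.
Ray reflecting at the bottom interface goes from n = 1.0 toward n = 1.56: a half-wave phase shift.
Exactly one π shift → a net half-wave offset.
With one net inversion, destructive interference in reflection requires 2 n t = m λ.
The smallest nonzero thickness corresponds to m = 1: t = m λ / (2 n) = 1.00 × 426 / (2 × 1.0) = 213 nm.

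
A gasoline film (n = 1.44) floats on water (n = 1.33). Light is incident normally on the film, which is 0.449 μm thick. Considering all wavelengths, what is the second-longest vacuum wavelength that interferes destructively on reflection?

647 nm

Top surface (1.0 → 1.44): reflection off a higher-index medium gives a half-wave phase shift.
Ray reflecting at the bottom interface goes from n = 1.44 toward n = 1.33: no phase shift.
The two reflections differ by half a wavelength.
For minimum reflection here: 2 n t = m λ.
λ = 2 n t / m. The second-longest wavelength is m = 2: λ = 2 × 1.44 × 449 / 2.00 = 647 nm.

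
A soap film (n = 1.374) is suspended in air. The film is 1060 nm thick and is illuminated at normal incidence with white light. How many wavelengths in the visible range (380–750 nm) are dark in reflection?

At the upper boundary (n = 1.0 to n = 1.374) the reflected ray undergoes a half-wave phase shift.
At the lower boundary (n = 1.374 to n = 1.0) the reflected ray undergoes no phase shift.
Net: one phase inversion between the two reflected rays.
With one net inversion, destructive interference in reflection requires 2 n t = m λ.
λ = 2 n t / m = 2913 / m nm.
m=3: 971 nm (IR); m=4: 728 nm (visible); m=5: 583 nm (visible); m=6: 485 nm (visible); m=7: 416 nm (visible); m=8: 364 nm (UV).

4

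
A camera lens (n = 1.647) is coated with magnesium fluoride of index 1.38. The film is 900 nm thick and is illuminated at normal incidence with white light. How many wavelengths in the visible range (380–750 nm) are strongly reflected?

3

At the upper boundary (n = 1.0 to n = 1.38) the reflected ray undergoes a half-wave phase shift.
Ray reflecting at the bottom interface goes from n = 1.38 toward n = 1.647: a half-wave phase shift.
Net: no relative phase inversion (both shifts match).
So the condition for constructive reflection is 2 n t = m λ.
λ = 2 n t / m = 2484 / m nm.
m=3: 828 nm (IR); m=4: 621 nm (visible); m=5: 497 nm (visible); m=6: 414 nm (visible); m=7: 355 nm (UV).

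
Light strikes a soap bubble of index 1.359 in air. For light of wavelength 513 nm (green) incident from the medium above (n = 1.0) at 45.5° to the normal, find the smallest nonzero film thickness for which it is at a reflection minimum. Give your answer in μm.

At the upper boundary (n = 1.0 to n = 1.359) the reflected ray undergoes a half-wave phase shift.
At the lower boundary (n = 1.359 to n = 1.0) the reflected ray undergoes no phase shift.
The two reflections differ by half a wavelength.
So the condition for destructive reflection is 2 n t cos θ_r = m λ.
Snell's law: 1.0 sin 45.5° = 1.359 sin θ_r → sin θ_r = 0.525, cos θ_r = 0.851.
Minimum nonzero at m = 1: t = λ / (2 n cos θ_r) = 513 / (2 × 1.359 × 0.851) = 222 nm.

0.222 μm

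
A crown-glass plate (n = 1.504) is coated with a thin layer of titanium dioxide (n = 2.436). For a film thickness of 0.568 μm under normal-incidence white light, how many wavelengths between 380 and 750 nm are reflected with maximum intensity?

3

Top surface (1.0 → 2.436): reflection off a higher-index medium gives a half-wave phase shift.
Bottom surface (2.436 → 1.504): reflection off a lower-index medium gives no phase shift.
Net: one phase inversion between the two reflected rays.
With one net inversion, constructive interference in reflection requires 2 n t = (m + ½) λ.
λ = 2 n t / (m + ½) = 2767 / (m + ½) nm.
m=3: 791 nm (IR); m=4: 615 nm (visible); m=5: 503 nm (visible); m=6: 426 nm (visible); m=7: 369 nm (UV).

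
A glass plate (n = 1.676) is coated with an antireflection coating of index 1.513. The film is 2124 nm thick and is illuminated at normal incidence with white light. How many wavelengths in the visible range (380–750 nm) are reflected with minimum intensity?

8

Top surface (1.0 → 1.513): reflection off a higher-index medium gives a half-wave phase shift.
At the lower boundary (n = 1.513 to n = 1.676) the reflected ray undergoes a half-wave phase shift.
The two reflections carry the same phase change, so no net offset.
For weak reflection here: 2 n t = (m + ½) λ.
λ = 2 n t / (m + ½) = 6427 / (m + ½) nm.
m=8: 756 nm (IR); m=9: 677 nm (visible); m=10: 612 nm (visible); m=11: 559 nm (visible); m=12: 514 nm (visible); m=13: 476 nm (visible); m=14: 443 nm (visible); m=15: 415 nm (visible); m=16: 390 nm (visible); m=17: 367 nm (UV).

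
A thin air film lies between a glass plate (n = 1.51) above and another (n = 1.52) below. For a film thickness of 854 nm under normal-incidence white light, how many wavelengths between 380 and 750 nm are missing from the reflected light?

Ray reflecting at the top interface goes from n = 1.51 toward n = 1.0: no phase shift.
Ray reflecting at the bottom interface goes from n = 1.0 toward n = 1.52: a half-wave phase shift.
Exactly one π shift → a net half-wave offset.
So the condition for destructive reflection is 2 n t = m λ.
λ = 2 n t / m = 1708 / m nm.
m=2: 854 nm (IR); m=3: 569 nm (visible); m=4: 427 nm (visible); m=5: 342 nm (UV).

2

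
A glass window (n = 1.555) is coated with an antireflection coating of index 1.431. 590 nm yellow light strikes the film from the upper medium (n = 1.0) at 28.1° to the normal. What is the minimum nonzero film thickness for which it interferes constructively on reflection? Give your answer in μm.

Top surface (1.0 → 1.431): reflection off a higher-index medium gives a half-wave phase shift.
At the lower boundary (n = 1.431 to n = 1.555) the reflected ray undergoes a half-wave phase shift.
Zero or two π shifts → no net half-wave offset.
So the condition for constructive reflection is 2 n t cos θ_r = m λ.
Snell's law: 1.0 sin 28.1° = 1.431 sin θ_r → sin θ_r = 0.329, cos θ_r = 0.944.
Minimum nonzero at m = 1: t = λ / (2 n cos θ_r) = 590 / (2 × 1.431 × 0.944) = 218 nm.

0.218 μm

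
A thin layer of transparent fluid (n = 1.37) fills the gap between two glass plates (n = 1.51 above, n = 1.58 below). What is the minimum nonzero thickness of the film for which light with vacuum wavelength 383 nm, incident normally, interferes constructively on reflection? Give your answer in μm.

0.0699 μm

At the upper boundary (n = 1.51 to n = 1.37) the reflected ray undergoes no phase shift.
At the lower boundary (n = 1.37 to n = 1.58) the reflected ray undergoes a half-wave phase shift.
Exactly one π shift → a net half-wave offset.
For maximum reflection here: 2 n t = (m + ½) λ.
Minimum at m = 0: t = λ / (4 n) = 383 / (4 × 1.37) = 69.9 nm.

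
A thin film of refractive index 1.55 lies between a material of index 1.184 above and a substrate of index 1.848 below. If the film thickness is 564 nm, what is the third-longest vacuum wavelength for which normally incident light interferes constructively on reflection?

583 nm

At the upper boundary (n = 1.184 to n = 1.55) the reflected ray undergoes a half-wave phase shift.
At the lower boundary (n = 1.55 to n = 1.848) the reflected ray undergoes a half-wave phase shift.
The two reflections carry the same phase change, so no net offset.
With no net inversion, constructive interference in reflection requires 2 n t = m λ.
λ = 2 n t / m. The third-longest wavelength is m = 3: λ = 2 × 1.55 × 564 / 3.00 = 583 nm.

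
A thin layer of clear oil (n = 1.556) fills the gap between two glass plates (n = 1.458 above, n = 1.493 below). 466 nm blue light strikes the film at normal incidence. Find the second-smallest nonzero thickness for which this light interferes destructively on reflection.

299 nm

Top surface (1.458 → 1.556): reflection off a higher-index medium gives a half-wave phase shift.
Ray reflecting at the bottom interface goes from n = 1.556 toward n = 1.493: no phase shift.
Net: one phase inversion between the two reflected rays.
So the condition for destructive reflection is 2 n t = m λ.
The second-smallest nonzero thickness corresponds to m = 2: t = m λ / (2 n) = 2.00 × 466 / (2 × 1.556) = 299 nm.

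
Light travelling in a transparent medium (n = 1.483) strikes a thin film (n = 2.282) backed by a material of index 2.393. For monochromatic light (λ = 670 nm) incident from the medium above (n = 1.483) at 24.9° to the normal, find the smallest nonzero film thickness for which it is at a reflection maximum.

Top surface (1.483 → 2.282): reflection off a higher-index medium gives a half-wave phase shift.
Ray reflecting at the bottom interface goes from n = 2.282 toward n = 2.393: a half-wave phase shift.
Zero or two π shifts → no net half-wave offset.
For strong reflection here: 2 n t cos θ_r = m λ.
Snell's law: 1.483 sin 24.9° = 2.282 sin θ_r → sin θ_r = 0.274, cos θ_r = 0.962.
Minimum nonzero at m = 1: t = λ / (2 n cos θ_r) = 670 / (2 × 2.282 × 0.962) = 153 nm.

153 nm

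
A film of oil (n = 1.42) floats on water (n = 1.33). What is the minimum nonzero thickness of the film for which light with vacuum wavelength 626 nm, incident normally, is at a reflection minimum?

At the upper boundary (n = 1.0 to n = 1.42) the reflected ray undergoes a half-wave phase shift.
Ray reflecting at the bottom interface goes from n = 1.42 toward n = 1.33: no phase shift.
Exactly one π shift → a net half-wave offset.
For dark reflection here: 2 n t = m λ.
Minimum nonzero at m = 1: t = λ / (2 n) = 626 / (2 × 1.42) = 220 nm.

220 nm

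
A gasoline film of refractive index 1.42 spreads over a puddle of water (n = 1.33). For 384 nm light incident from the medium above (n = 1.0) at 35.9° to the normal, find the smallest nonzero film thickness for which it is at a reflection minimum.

At the upper boundary (n = 1.0 to n = 1.42) the reflected ray undergoes a half-wave phase shift.
Bottom surface (1.42 → 1.33): reflection off a lower-index medium gives no phase shift.
Exactly one π shift → a net half-wave offset.
For dark reflection here: 2 n t cos θ_r = m λ.
Snell's law: 1.0 sin 35.9° = 1.42 sin θ_r → sin θ_r = 0.413, cos θ_r = 0.911.
Minimum nonzero at m = 1: t = λ / (2 n cos θ_r) = 384 / (2 × 1.42 × 0.911) = 148 nm.

148 nm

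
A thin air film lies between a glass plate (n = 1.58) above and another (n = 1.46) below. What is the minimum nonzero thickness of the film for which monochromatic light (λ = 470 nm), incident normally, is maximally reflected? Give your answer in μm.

0.118 μm

Top surface (1.58 → 1.0): reflection off a lower-index medium gives no phase shift.
Bottom surface (1.0 → 1.46): reflection off a higher-index medium gives a half-wave phase shift.
Exactly one π shift → a net half-wave offset.
With one net inversion, constructive interference in reflection requires 2 n t = (m + ½) λ.
Minimum at m = 0: t = λ / (4 n) = 470 / (4 × 1.0) = 118 nm.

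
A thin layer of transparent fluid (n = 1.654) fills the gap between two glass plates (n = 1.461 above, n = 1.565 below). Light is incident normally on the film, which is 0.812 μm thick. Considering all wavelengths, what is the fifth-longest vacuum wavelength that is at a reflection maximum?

597 nm

At the upper boundary (n = 1.461 to n = 1.654) the reflected ray undergoes a half-wave phase shift.
Ray reflecting at the bottom interface goes from n = 1.654 toward n = 1.565: no phase shift.
Net: one phase inversion between the two reflected rays.
So the condition for constructive reflection is 2 n t = (m + ½) λ.
λ = 2 n t / (m + ½). The fifth-longest wavelength is m = 4: λ = 2 × 1.654 × 812 / 4.50 = 597 nm.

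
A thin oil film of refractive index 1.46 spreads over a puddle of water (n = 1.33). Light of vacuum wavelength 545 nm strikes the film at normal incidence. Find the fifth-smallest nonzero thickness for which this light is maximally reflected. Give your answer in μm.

At the upper boundary (n = 1.0 to n = 1.46) the reflected ray undergoes a half-wave phase shift.
Ray reflecting at the bottom interface goes from n = 1.46 toward n = 1.33: no phase shift.
The two reflections differ by half a wavelength.
So the condition for constructive reflection is 2 n t = (m + ½) λ.
The fifth-smallest nonzero thickness corresponds to m = 4: t = (m + ½) λ / (2 n) = 4.50 × 545 / (2 × 1.46) = 840 nm.

0.840 μm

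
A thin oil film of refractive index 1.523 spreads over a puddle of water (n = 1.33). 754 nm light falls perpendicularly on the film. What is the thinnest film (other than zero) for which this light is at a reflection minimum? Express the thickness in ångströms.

2475 Å

Ray reflecting at the top interface goes from n = 1.0 toward n = 1.523: a half-wave phase shift.
Ray reflecting at the bottom interface goes from n = 1.523 toward n = 1.33: no phase shift.
Net: one phase inversion between the two reflected rays.
For weak reflection here: 2 n t = m λ.
Minimum nonzero at m = 1: t = λ / (2 n) = 754 / (2 × 1.523) = 248 nm.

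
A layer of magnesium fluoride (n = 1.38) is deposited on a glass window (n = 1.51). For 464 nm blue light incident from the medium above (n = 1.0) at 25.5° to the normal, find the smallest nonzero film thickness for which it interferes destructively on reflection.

88.5 nm

Ray reflecting at the top interface goes from n = 1.0 toward n = 1.38: a half-wave phase shift.
At the lower boundary (n = 1.38 to n = 1.51) the reflected ray undergoes a half-wave phase shift.
Zero or two π shifts → no net half-wave offset.
For weak reflection here: 2 n t cos θ_r = (m + ½) λ.
Snell's law: 1.0 sin 25.5° = 1.38 sin θ_r → sin θ_r = 0.312, cos θ_r = 0.950.
Minimum at m = 0: t = λ / (4 n cos θ_r) = 464 / (4 × 1.38 × 0.950) = 88.5 nm.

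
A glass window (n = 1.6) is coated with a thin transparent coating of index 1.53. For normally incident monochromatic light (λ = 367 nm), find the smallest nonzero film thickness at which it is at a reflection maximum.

Ray reflecting at the top interface goes from n = 1.0 toward n = 1.53: a half-wave phase shift.
Ray reflecting at the bottom interface goes from n = 1.53 toward n = 1.6: a half-wave phase shift.
The two reflections carry the same phase change, so no net offset.
So the condition for constructive reflection is 2 n t = m λ.
Minimum nonzero at m = 1: t = λ / (2 n) = 367 / (2 × 1.53) = 120 nm.

120 nm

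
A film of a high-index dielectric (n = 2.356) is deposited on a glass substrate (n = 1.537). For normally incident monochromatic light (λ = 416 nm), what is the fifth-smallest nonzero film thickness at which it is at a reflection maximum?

Top surface (1.0 → 2.356): reflection off a higher-index medium gives a half-wave phase shift.
Ray reflecting at the bottom interface goes from n = 2.356 toward n = 1.537: no phase shift.
Exactly one π shift → a net half-wave offset.
So the condition for constructive reflection is 2 n t = (m + ½) λ.
The fifth-smallest nonzero thickness corresponds to m = 4: t = (m + ½) λ / (2 n) = 4.50 × 416 / (2 × 2.356) = 397 nm.

397 nm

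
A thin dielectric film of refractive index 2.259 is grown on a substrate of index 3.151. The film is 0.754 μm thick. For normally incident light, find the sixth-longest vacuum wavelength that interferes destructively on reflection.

619 nm

Ray reflecting at the top interface goes from n = 1.0 toward n = 2.259: a half-wave phase shift.
Ray reflecting at the bottom interface goes from n = 2.259 toward n = 3.151: a half-wave phase shift.
The two reflections carry the same phase change, so no net offset.
For minimum reflection here: 2 n t = (m + ½) λ.
λ = 2 n t / (m + ½). The sixth-longest wavelength is m = 5: λ = 2 × 2.259 × 754 / 5.50 = 619 nm.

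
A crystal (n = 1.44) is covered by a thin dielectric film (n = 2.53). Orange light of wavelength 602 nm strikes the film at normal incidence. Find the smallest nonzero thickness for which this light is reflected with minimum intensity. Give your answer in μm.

0.119 μm

Top surface (1.0 → 2.53): reflection off a higher-index medium gives a half-wave phase shift.
At the lower boundary (n = 2.53 to n = 1.44) the reflected ray undergoes no phase shift.
Net: one phase inversion between the two reflected rays.
So the condition for destructive reflection is 2 n t = m λ.
The smallest nonzero thickness corresponds to m = 1: t = m λ / (2 n) = 1.00 × 602 / (2 × 2.53) = 119 nm.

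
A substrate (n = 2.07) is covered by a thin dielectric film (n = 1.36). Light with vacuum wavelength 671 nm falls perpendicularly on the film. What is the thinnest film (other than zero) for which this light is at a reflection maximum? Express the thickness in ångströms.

2467 Å

At the upper boundary (n = 1.0 to n = 1.36) the reflected ray undergoes a half-wave phase shift.
Ray reflecting at the bottom interface goes from n = 1.36 toward n = 2.07: a half-wave phase shift.
The two reflections carry the same phase change, so no net offset.
So the condition for constructive reflection is 2 n t = m λ.
Minimum nonzero at m = 1: t = λ / (2 n) = 671 / (2 × 1.36) = 247 nm.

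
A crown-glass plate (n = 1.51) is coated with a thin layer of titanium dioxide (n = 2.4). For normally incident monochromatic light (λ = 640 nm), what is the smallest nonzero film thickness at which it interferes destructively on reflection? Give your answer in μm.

At the upper boundary (n = 1.0 to n = 2.4) the reflected ray undergoes a half-wave phase shift.
Bottom surface (2.4 → 1.51): reflection off a lower-index medium gives no phase shift.
Exactly one π shift → a net half-wave offset.
For weak reflection here: 2 n t = m λ.
The smallest nonzero thickness corresponds to m = 1: t = m λ / (2 n) = 1.00 × 640 / (2 × 2.4) = 133 nm.

0.133 μm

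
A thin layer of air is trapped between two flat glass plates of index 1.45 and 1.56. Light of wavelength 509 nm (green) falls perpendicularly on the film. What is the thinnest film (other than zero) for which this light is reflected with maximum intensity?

Ray reflecting at the top interface goes from n = 1.45 toward n = 1.0: no phase shift.
At the lower boundary (n = 1.0 to n = 1.56) the reflected ray undergoes a half-wave phase shift.
Exactly one π shift → a net half-wave offset.
So the condition for constructive reflection is 2 n t = (m + ½) λ.
Minimum at m = 0: t = λ / (4 n) = 509 / (4 × 1.0) = 127 nm.

127 nm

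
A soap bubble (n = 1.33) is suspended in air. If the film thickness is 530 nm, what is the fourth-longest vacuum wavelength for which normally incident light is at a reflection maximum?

Top surface (1.0 → 1.33): reflection off a higher-index medium gives a half-wave phase shift.
Bottom surface (1.33 → 1.0): reflection off a lower-index medium gives no phase shift.
The two reflections differ by half a wavelength.
With one net inversion, constructive interference in reflection requires 2 n t = (m + ½) λ.
λ = 2 n t / (m + ½). The fourth-longest wavelength is m = 3: λ = 2 × 1.33 × 530 / 3.50 = 403 nm.

403 nm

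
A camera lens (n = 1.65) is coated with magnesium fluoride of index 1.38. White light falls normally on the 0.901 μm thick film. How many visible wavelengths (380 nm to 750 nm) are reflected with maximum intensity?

3

Ray reflecting at the top interface goes from n = 1.0 toward n = 1.38: a half-wave phase shift.
At the lower boundary (n = 1.38 to n = 1.65) the reflected ray undergoes a half-wave phase shift.
Zero or two π shifts → no net half-wave offset.
So the condition for constructive reflection is 2 n t = m λ.
λ = 2 n t / m = 2487 / m nm.
m=3: 829 nm (IR); m=4: 622 nm (visible); m=5: 497 nm (visible); m=6: 414 nm (visible); m=7: 355 nm (UV).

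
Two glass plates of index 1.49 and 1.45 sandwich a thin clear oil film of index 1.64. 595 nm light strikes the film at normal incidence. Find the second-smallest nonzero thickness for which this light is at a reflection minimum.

Top surface (1.49 → 1.64): reflection off a higher-index medium gives a half-wave phase shift.
Bottom surface (1.64 → 1.45): reflection off a lower-index medium gives no phase shift.
The two reflections differ by half a wavelength.
With one net inversion, destructive interference in reflection requires 2 n t = m λ.
The second-smallest nonzero thickness corresponds to m = 2: t = m λ / (2 n) = 2.00 × 595 / (2 × 1.64) = 363 nm.

363 nm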